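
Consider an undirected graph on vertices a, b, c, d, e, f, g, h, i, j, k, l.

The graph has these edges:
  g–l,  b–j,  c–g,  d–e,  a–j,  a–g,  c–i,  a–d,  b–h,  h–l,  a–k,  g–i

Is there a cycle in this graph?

DFS, tracking each vertex's parent; an edge to a visited non-parent vertex closes a cycle.
Start from e:
visit e (parent –)
  visit d (parent e)
    visit a (parent d)
      visit k (parent a)
        k–a: parent, skip
      visit j (parent a)
        visit b (parent j)
          visit h (parent b)
            visit l (parent h)
              visit g (parent l)
                g–l: parent, skip
                visit c (parent g)
                  c–g: parent, skip
                  visit i (parent c)
                    i–g: g visited and ≠ parent → cycle
Cycle: g – c – i – g.

Yes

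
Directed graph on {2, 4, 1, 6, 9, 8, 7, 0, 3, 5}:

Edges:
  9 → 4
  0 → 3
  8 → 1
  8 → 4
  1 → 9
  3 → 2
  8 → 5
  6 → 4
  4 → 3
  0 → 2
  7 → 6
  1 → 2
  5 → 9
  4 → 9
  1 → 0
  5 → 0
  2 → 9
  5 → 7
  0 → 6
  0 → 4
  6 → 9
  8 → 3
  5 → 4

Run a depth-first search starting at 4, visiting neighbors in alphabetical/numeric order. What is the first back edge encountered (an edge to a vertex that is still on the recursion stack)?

DFS from 4 (visiting neighbors in alphabetical/numeric order); mark gray on enter, black on exit:
4 gray
  3 gray
    2 gray
      9 gray
        9→4: 4 is gray → back edge
First back edge: 9 → 4.

9->4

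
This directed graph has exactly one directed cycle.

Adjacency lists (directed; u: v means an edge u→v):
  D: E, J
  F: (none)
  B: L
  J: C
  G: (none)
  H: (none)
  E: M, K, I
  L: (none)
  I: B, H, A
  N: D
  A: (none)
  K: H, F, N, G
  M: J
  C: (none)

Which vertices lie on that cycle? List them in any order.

DFS with gray/black marking from D:
D gray
  E gray
    M gray
      J gray
        C gray
        C black
      J black
    M black
    K gray
      H gray
      H black
      F gray
      F black
      N gray
        N→D: D is gray → back edge
Back edge closes the cycle D → E → K → N → D; its vertices are {D, E, K, N}.

D, E, K, N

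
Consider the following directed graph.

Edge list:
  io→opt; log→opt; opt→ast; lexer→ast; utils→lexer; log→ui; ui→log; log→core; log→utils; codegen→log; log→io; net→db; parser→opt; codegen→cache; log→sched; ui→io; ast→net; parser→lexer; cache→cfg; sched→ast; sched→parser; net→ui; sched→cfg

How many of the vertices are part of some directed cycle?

10

A vertex is on a directed cycle iff it belongs to a strongly connected component of size ≥ 2 (or has a self-loop).
The vertices on cycles are {io, ui, ast, log, net, opt, lexer, sched, utils, parser} — 10 in total.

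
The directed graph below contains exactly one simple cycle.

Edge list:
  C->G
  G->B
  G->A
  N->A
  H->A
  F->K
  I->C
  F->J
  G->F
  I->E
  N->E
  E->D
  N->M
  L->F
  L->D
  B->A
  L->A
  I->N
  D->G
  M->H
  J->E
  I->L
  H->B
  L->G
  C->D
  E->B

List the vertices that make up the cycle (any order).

D, E, F, G, J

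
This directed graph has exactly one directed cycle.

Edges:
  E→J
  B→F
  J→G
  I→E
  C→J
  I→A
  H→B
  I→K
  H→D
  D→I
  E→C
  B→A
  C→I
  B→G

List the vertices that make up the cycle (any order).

C, E, I

DFS with gray/black marking from I:
I gray
  E gray
    C gray
      C→I: I is gray → back edge
Back edge closes the cycle I → E → C → I; its vertices are {C, E, I}.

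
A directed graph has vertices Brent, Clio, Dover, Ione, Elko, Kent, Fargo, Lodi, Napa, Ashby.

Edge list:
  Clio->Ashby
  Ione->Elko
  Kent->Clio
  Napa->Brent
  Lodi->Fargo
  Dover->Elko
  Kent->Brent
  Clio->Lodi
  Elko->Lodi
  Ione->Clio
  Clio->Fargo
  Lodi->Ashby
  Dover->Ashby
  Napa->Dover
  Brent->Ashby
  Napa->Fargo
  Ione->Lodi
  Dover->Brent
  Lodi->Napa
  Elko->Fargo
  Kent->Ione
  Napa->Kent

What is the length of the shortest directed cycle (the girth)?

For each vertex v, BFS finds the shortest path from v back to v.
The shortest such closed walk is Napa → Kent → Ione → Lodi → Napa, length 4.

4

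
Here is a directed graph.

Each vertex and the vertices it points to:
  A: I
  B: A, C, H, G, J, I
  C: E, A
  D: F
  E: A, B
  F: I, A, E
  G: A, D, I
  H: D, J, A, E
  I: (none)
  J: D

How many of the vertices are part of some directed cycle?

8

A vertex is on a directed cycle iff it belongs to a strongly connected component of size ≥ 2 (or has a self-loop).
The vertices on cycles are {B, C, D, E, F, G, H, J} — 8 in total.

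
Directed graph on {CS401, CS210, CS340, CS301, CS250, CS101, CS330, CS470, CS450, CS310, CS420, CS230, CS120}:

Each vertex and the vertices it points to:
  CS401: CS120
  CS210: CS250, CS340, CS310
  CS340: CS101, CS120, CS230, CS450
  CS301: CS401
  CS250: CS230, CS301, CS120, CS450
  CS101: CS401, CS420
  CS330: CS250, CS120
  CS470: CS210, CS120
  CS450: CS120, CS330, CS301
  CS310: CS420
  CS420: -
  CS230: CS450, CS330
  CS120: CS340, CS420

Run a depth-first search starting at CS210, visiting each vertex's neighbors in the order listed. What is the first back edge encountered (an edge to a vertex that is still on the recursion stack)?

CS401→CS120

DFS from CS210 (visiting each vertex's neighbors in the order listed); mark gray on enter, black on exit:
CS210 gray
  CS250 gray
    CS230 gray
      CS450 gray
        CS120 gray
          CS340 gray
            CS101 gray
              CS401 gray
                CS401→CS120: CS120 is gray → back edge
First back edge: CS401 → CS120.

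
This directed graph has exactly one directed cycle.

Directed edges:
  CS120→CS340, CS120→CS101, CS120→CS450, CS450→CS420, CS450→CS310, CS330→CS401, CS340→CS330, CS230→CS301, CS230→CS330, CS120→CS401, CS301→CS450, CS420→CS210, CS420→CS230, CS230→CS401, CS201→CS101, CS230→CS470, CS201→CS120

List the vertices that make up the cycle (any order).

CS230, CS301, CS420, CS450

DFS with gray/black marking from CS450:
CS450 gray
  CS310 gray
  CS310 black
  CS420 gray
    CS210 gray
    CS210 black
    CS230 gray
      CS330 gray
        CS401 gray
        CS401 black
      CS330 black
      CS301 gray
        CS301→CS450: CS450 is gray → back edge
Back edge closes the cycle CS450 → CS420 → CS230 → CS301 → CS450; its vertices are {CS230, CS301, CS420, CS450}.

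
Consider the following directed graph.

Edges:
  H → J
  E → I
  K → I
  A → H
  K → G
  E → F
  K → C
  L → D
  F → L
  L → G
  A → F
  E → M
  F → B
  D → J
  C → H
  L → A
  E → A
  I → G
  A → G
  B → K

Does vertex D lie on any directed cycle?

D lies on a cycle iff there is a path from D back to itself.
Exploring from D, it never reaches itself; equivalently, its strongly connected component is a singleton.

No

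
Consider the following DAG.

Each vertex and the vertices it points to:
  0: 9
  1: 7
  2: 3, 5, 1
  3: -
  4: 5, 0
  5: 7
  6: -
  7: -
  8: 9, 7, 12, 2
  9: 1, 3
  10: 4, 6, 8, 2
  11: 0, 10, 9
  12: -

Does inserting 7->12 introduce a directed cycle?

Adding 7→12 creates a cycle iff 12 can already reach 7.
Explore from 12: no path reaches 7. The graph stays acyclic.

No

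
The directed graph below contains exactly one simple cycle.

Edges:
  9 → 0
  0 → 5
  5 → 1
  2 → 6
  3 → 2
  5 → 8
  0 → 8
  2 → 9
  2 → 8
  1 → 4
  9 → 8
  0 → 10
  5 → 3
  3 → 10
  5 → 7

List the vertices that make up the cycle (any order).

DFS with gray/black marking from 5:
5 gray
  8 gray
  8 black
  1 gray
    4 gray
    4 black
  1 black
  3 gray
    2 gray
      2→8: 8 black — skip
      6 gray
      6 black
      9 gray
        0 gray
          10 gray
          10 black
          0→5: 5 is gray → back edge
Back edge closes the cycle 5 → 3 → 2 → 9 → 0 → 5; its vertices are {0, 2, 3, 5, 9}.

0, 2, 3, 5, 9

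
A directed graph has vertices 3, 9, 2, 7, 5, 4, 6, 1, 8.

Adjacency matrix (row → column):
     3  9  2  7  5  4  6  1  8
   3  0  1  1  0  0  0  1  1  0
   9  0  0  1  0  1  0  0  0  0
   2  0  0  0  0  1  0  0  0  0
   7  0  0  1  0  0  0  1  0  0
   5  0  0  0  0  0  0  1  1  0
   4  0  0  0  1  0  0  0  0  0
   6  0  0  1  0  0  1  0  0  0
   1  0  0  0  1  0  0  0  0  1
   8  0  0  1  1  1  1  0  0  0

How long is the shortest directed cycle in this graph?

3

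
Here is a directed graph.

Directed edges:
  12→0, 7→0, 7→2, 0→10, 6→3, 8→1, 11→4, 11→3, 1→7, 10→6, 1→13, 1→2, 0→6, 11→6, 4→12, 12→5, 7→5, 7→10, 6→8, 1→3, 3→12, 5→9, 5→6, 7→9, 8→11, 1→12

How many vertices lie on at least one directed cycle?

11

A vertex is on a directed cycle iff it belongs to a strongly connected component of size ≥ 2 (or has a self-loop).
The vertices on cycles are {0, 1, 3, 4, 5, 6, 7, 8, 10, 11, 12} — 11 in total.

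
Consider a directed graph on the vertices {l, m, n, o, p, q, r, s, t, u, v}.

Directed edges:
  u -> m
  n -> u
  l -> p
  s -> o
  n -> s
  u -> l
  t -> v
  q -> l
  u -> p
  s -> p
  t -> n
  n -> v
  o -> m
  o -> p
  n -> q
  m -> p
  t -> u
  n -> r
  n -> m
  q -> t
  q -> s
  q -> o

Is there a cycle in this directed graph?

Yes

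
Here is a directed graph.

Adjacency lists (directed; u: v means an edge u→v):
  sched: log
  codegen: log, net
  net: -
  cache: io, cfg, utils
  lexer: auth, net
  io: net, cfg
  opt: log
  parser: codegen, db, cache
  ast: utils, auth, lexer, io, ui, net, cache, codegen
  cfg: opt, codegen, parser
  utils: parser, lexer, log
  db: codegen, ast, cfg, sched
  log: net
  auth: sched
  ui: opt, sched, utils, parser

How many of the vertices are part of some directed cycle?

A vertex is on a directed cycle iff it belongs to a strongly connected component of size ≥ 2 (or has a self-loop).
The vertices on cycles are {db, io, ui, ast, cfg, cache, utils, parser} — 8 in total.

8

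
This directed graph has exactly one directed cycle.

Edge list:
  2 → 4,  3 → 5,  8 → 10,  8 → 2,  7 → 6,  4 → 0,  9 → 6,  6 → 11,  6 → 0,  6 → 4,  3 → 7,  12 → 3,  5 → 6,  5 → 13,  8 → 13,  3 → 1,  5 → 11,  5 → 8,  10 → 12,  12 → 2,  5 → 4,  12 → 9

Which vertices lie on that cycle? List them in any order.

3, 5, 8, 10, 12

DFS with gray/black marking from 12:
12 gray
  9 gray
    6 gray
      0 gray
      0 black
      4 gray
        4→0: 0 black — skip
      4 black
      11 gray
      11 black
    6 black
  9 black
  2 gray
    2→4: 4 black — skip
  2 black
  3 gray
    7 gray
      7→6: 6 black — skip
    7 black
    5 gray
      5→4: 4 black — skip
      8 gray
        8→2: 2 black — skip
        13 gray
        13 black
        10 gray
          10→12: 12 is gray → back edge
Back edge closes the cycle 12 → 3 → 5 → 8 → 10 → 12; its vertices are {3, 5, 8, 10, 12}.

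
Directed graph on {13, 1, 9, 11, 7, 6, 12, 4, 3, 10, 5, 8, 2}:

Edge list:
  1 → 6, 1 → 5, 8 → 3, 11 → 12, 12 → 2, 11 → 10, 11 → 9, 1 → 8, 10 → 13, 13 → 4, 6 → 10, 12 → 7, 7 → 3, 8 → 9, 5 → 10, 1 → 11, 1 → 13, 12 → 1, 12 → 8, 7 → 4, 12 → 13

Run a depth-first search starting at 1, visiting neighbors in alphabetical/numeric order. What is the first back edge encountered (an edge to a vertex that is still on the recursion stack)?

12→1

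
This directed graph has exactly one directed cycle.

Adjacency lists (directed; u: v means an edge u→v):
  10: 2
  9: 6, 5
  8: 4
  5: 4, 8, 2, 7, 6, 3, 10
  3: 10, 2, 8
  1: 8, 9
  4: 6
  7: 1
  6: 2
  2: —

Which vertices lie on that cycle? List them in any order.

DFS with gray/black marking from 9:
9 gray
  6 gray
    2 gray
    2 black
  6 black
  5 gray
    4 gray
      4→6: 6 black — skip
    4 black
    8 gray
      8→4: 4 black — skip
    8 black
    5→2: 2 black — skip
    7 gray
      1 gray
        1→8: 8 black — skip
        1→9: 9 is gray → back edge
Back edge closes the cycle 9 → 5 → 7 → 1 → 9; its vertices are {1, 5, 7, 9}.

1, 5, 7, 9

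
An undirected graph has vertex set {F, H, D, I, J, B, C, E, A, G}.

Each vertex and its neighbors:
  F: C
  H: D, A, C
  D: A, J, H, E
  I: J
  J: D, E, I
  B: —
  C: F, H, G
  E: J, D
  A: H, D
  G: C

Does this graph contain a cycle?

DFS, tracking each vertex's parent; an edge to a visited non-parent vertex closes a cycle.
Start from C:
visit C (parent –)
  visit F (parent C)
    F–C: parent, skip
  visit H (parent C)
    visit D (parent H)
      visit A (parent D)
        A–H: H visited and ≠ parent → cycle
Cycle: H – D – A – H.

Yes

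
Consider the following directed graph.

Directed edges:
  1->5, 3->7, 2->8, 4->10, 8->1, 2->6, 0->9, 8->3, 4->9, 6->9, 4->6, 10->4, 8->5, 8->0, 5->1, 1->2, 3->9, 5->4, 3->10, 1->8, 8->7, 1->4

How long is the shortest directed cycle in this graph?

For each vertex v, BFS finds the shortest path from v back to v.
The shortest such closed walk is 8 → 1 → 8, length 2.

2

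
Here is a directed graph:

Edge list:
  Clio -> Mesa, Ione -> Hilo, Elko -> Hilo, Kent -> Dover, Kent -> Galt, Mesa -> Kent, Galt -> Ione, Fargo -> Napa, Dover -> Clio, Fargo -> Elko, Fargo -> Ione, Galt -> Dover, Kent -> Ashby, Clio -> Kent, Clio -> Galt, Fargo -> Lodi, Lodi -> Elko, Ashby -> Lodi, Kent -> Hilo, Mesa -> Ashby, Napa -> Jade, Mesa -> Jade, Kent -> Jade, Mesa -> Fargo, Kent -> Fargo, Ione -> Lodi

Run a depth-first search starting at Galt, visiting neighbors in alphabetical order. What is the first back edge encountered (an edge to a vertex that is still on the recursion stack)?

Clio->Galt

DFS from Galt (visiting neighbors in alphabetical order); mark gray on enter, black on exit:
Galt gray
  Dover gray
    Clio gray
      Clio→Galt: Galt is gray → back edge
First back edge: Clio → Galt.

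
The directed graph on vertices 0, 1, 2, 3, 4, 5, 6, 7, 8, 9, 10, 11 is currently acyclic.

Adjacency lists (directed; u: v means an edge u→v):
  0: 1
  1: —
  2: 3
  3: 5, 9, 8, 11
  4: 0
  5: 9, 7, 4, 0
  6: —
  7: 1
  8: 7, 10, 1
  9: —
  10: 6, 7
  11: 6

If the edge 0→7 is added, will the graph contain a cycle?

No

Adding 0→7 creates a cycle iff 7 can already reach 0.
Explore from 7: no path reaches 0. The graph stays acyclic.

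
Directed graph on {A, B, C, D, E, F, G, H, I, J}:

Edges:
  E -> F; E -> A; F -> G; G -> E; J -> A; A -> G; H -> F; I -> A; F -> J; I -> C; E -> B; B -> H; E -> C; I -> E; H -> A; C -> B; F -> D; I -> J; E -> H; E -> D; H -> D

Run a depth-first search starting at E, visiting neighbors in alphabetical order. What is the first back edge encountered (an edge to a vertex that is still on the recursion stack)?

DFS from E (visiting neighbors in alphabetical order); mark gray on enter, black on exit:
E gray
  A gray
    G gray
      G→E: E is gray → back edge
First back edge: G → E.

G→E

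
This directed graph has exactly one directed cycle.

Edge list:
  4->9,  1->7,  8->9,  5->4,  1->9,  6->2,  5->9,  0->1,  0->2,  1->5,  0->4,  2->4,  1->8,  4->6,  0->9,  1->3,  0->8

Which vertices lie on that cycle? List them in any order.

DFS with gray/black marking from 4:
4 gray
  9 gray
  9 black
  6 gray
    2 gray
      2→4: 4 is gray → back edge
Back edge closes the cycle 4 → 6 → 2 → 4; its vertices are {2, 4, 6}.

2, 4, 6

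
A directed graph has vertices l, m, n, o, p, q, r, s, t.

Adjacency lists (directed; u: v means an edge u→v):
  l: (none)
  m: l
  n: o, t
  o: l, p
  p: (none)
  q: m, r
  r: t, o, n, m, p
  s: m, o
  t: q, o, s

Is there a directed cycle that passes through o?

No

o lies on a cycle iff there is a path from o back to itself.
Exploring from o, it never reaches itself; equivalently, its strongly connected component is a singleton.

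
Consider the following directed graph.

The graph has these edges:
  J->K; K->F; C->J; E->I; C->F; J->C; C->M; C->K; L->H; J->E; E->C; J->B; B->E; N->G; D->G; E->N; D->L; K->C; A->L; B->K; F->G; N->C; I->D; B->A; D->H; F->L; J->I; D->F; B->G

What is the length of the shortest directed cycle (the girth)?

2

For each vertex v, BFS finds the shortest path from v back to v.
The shortest such closed walk is J → C → J, length 2.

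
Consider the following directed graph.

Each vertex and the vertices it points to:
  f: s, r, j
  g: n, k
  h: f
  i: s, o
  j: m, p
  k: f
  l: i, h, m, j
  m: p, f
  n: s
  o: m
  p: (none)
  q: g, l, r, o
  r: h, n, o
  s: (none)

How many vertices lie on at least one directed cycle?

6

A vertex is on a directed cycle iff it belongs to a strongly connected component of size ≥ 2 (or has a self-loop).
The vertices on cycles are {f, h, j, m, o, r} — 6 in total.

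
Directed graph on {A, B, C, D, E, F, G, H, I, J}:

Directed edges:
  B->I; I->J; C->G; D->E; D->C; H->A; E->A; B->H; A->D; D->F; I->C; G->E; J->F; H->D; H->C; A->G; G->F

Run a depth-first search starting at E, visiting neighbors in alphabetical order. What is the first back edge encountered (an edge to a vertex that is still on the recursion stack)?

G→E

DFS from E (visiting neighbors in alphabetical order); mark gray on enter, black on exit:
E gray
  A gray
    D gray
      C gray
        G gray
          G→E: E is gray → back edge
First back edge: G → E.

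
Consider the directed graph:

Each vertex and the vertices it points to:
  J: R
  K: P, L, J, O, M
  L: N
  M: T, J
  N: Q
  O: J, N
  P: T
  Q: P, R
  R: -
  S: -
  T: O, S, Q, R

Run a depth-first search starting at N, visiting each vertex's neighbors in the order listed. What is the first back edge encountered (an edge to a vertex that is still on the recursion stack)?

O->N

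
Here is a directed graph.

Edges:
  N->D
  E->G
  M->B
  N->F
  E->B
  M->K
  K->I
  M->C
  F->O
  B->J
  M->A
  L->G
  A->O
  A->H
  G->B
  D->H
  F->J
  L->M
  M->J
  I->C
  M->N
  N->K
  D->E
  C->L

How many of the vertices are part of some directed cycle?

A vertex is on a directed cycle iff it belongs to a strongly connected component of size ≥ 2 (or has a self-loop).
The vertices on cycles are {C, I, K, L, M, N} — 6 in total.

6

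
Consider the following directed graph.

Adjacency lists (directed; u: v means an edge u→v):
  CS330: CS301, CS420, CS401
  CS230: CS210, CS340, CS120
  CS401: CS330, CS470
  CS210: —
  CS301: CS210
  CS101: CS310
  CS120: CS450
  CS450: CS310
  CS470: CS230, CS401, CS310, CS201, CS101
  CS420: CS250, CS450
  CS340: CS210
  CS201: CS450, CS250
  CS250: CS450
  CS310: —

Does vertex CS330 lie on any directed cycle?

Yes

CS330 is on a cycle iff CS330 can reach itself via ≥1 edge.
CS330 → CS401 → CS330 — yes.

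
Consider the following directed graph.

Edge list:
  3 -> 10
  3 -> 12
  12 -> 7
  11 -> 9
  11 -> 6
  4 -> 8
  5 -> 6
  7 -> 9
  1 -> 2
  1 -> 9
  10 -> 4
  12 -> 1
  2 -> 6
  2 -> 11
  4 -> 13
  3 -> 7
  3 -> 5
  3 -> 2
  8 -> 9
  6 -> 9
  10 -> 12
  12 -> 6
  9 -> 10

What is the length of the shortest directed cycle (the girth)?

4

For each vertex v, BFS finds the shortest path from v back to v.
The shortest such closed walk is 12 → 6 → 9 → 10 → 12, length 4.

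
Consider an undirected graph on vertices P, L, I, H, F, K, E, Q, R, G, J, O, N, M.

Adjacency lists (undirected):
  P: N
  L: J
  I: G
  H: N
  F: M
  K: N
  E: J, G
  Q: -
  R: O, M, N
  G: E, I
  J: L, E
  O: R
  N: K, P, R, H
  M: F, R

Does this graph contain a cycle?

DFS, tracking each vertex's parent; an edge to a visited non-parent vertex closes a cycle.
Start from E:
visit E (parent –)
  visit J (parent E)
    visit L (parent J)
      L–J: parent, skip
    J–E: parent, skip
  visit G (parent E)
    G–E: parent, skip
    visit I (parent G)
      I–G: parent, skip
visit P (parent –)
  visit N (parent P)
    visit K (parent N)
      K–N: parent, skip
    N–P: parent, skip
    visit R (parent N)
      visit O (parent R)
        O–R: parent, skip
      visit M (parent R)
        visit F (parent M)
          F–M: parent, skip
        M–R: parent, skip
      R–N: parent, skip
    visit H (parent N)
      H–N: parent, skip
visit Q (parent –)
No non-parent visited neighbor found — the graph is a forest.

No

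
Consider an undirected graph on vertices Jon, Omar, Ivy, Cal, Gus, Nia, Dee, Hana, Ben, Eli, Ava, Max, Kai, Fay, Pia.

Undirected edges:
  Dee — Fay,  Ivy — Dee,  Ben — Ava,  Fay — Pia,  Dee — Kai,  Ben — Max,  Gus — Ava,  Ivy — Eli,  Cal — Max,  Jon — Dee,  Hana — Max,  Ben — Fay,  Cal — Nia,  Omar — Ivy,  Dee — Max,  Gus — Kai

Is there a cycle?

Yes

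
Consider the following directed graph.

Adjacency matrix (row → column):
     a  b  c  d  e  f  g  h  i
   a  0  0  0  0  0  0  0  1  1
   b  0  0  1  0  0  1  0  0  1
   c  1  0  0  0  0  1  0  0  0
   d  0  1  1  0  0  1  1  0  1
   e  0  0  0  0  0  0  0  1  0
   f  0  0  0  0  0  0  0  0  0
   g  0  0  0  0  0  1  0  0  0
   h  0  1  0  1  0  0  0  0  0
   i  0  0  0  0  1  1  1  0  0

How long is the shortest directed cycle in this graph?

For each vertex v, BFS finds the shortest path from v back to v.
The shortest such closed walk is a → h → d → c → a, length 4.

4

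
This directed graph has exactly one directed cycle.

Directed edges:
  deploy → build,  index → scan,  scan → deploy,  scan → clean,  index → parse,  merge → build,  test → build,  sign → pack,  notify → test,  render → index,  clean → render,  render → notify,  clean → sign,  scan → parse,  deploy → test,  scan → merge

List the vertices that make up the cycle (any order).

scan, clean, index, render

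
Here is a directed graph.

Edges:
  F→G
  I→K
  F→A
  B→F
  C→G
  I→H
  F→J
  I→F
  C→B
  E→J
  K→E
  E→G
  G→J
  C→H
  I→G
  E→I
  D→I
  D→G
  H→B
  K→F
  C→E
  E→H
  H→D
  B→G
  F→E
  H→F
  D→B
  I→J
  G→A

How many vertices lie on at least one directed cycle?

7

A vertex is on a directed cycle iff it belongs to a strongly connected component of size ≥ 2 (or has a self-loop).
The vertices on cycles are {B, D, E, F, H, I, K} — 7 in total.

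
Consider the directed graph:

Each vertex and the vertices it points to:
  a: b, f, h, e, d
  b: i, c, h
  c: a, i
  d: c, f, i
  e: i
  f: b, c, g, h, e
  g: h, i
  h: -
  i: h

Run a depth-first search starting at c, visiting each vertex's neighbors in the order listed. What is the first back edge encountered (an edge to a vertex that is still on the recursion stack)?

DFS from c (visiting each vertex's neighbors in the order listed); mark gray on enter, black on exit:
c gray
  a gray
    b gray
      i gray
        h gray
        h black
      i black
      b→c: c is gray → back edge
First back edge: b → c.

b→c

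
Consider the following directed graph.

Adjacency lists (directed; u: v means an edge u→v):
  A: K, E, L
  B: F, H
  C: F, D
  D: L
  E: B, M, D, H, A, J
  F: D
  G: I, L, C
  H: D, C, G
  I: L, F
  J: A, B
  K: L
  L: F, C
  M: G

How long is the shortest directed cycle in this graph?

For each vertex v, BFS finds the shortest path from v back to v.
The shortest such closed walk is A → E → A, length 2.

2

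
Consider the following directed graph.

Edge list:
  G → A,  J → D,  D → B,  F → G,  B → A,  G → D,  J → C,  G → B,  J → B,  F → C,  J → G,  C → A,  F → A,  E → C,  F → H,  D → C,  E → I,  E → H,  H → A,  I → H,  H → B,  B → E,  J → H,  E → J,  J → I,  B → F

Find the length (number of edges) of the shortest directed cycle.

For each vertex v, BFS finds the shortest path from v back to v.
The shortest such closed walk is E → J → B → E, length 3.

3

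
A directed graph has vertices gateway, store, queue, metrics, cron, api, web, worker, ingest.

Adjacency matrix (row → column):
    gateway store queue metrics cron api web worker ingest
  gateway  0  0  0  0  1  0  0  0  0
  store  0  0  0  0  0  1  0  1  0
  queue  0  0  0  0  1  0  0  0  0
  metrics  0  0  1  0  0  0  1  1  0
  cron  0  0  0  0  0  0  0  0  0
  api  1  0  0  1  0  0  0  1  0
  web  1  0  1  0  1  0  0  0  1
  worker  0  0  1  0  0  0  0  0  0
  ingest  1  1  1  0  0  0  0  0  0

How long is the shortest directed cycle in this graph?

For each vertex v, BFS finds the shortest path from v back to v.
The shortest such closed walk is store → api → metrics → web → ingest → store, length 5.

5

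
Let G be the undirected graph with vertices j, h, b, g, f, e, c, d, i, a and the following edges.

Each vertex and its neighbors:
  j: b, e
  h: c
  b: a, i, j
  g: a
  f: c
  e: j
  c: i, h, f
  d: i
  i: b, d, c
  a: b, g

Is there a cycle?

DFS, tracking each vertex's parent; an edge to a visited non-parent vertex closes a cycle.
Start from g:
visit g (parent –)
  visit a (parent g)
    visit b (parent a)
      b–a: parent, skip
      visit i (parent b)
        i–b: parent, skip
        visit d (parent i)
          d–i: parent, skip
        visit c (parent i)
          c–i: parent, skip
          visit h (parent c)
            h–c: parent, skip
          visit f (parent c)
            f–c: parent, skip
      visit j (parent b)
        j–b: parent, skip
        visit e (parent j)
          e–j: parent, skip
    a–g: parent, skip
No non-parent visited neighbor found — the graph is a forest.

No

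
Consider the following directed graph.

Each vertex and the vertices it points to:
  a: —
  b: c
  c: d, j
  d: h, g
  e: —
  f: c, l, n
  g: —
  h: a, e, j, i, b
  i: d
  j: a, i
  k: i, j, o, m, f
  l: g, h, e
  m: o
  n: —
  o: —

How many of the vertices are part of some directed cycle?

A vertex is on a directed cycle iff it belongs to a strongly connected component of size ≥ 2 (or has a self-loop).
The vertices on cycles are {b, c, d, h, i, j} — 6 in total.

6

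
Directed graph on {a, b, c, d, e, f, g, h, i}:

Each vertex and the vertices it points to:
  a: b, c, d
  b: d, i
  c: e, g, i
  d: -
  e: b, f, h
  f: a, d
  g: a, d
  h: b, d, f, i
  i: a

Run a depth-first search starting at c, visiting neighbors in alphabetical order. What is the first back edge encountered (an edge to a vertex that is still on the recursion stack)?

a->b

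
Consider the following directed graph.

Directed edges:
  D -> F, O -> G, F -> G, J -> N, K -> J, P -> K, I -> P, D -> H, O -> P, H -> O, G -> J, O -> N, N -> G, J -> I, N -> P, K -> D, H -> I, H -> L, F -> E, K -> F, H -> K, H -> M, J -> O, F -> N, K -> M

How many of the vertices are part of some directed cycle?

A vertex is on a directed cycle iff it belongs to a strongly connected component of size ≥ 2 (or has a self-loop).
The vertices on cycles are {D, F, G, H, I, J, K, N, O, P} — 10 in total.

10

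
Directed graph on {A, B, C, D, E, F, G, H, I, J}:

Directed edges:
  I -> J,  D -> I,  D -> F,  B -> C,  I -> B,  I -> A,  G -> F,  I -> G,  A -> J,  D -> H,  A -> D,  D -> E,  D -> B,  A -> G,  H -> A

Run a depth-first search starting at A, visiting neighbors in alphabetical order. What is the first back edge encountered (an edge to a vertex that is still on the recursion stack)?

H→A

DFS from A (visiting neighbors in alphabetical order); mark gray on enter, black on exit:
A gray
  D gray
    B gray
      C gray
      C black
    B black
    E gray
    E black
    F gray
    F black
    H gray
      H→A: A is gray → back edge
First back edge: H → A.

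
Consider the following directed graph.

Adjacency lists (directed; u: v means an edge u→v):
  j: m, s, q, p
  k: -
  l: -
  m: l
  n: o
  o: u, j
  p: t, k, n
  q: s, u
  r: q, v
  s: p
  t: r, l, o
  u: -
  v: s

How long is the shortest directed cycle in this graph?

4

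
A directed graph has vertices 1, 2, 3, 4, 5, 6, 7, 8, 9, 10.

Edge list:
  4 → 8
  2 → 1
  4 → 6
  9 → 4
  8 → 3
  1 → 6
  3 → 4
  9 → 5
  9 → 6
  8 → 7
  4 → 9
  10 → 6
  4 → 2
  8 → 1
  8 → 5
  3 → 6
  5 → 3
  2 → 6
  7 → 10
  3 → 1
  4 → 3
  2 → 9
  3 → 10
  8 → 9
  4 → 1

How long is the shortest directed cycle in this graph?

2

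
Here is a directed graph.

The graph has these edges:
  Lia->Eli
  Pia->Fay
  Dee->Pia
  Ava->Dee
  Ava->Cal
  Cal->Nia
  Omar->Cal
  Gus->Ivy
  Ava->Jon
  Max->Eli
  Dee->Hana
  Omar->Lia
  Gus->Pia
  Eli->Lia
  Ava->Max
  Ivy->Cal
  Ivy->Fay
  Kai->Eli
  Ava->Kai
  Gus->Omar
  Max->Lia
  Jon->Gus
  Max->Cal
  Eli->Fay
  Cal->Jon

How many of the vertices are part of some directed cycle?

7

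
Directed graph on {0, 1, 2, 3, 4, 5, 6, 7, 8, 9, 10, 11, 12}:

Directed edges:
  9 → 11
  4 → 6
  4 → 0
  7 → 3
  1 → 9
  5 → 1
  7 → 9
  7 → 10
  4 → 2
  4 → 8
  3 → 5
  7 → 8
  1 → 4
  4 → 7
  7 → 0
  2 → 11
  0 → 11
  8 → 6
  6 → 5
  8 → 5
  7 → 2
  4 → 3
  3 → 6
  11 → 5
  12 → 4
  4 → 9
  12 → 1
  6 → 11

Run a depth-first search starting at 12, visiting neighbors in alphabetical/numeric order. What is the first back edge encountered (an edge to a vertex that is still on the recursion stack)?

5->1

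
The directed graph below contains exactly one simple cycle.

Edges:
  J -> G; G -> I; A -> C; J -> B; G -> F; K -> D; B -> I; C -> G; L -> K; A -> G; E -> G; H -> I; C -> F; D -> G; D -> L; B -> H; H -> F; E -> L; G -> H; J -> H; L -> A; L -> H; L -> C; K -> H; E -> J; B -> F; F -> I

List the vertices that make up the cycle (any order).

DFS with gray/black marking from L:
L gray
  C gray
    F gray
      I gray
      I black
    F black
    G gray
      G→F: F black — skip
      H gray
        H→I: I black — skip
        H→F: F black — skip
      H black
      G→I: I black — skip
    G black
  C black
  K gray
    K→H: H black — skip
    D gray
      D→L: L is gray → back edge
Back edge closes the cycle L → K → D → L; its vertices are {D, K, L}.

D, K, L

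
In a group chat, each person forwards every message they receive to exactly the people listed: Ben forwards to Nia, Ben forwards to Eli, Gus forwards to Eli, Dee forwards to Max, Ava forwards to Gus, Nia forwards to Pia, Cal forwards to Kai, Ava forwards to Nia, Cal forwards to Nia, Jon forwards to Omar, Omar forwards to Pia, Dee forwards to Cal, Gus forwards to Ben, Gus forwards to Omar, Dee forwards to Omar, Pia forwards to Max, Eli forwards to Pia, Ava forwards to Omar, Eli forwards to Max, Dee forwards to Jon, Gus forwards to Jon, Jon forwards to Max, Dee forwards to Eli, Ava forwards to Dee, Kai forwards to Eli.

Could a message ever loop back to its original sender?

DFS with white/gray/black marking, starting from Max:
Max gray
Max black
Omar gray
  Pia gray
    Pia→Max: Max black — skip
  Pia black
Omar black
Kai gray
  Eli gray
    Eli→Pia: Pia black — skip
    Eli→Max: Max black — skip
  Eli black
Kai black
Dee gray
  Dee→Eli: Eli black — skip
  Dee→Omar: Omar black — skip
  Cal gray
    Nia gray
      Nia→Pia: Pia black — skip
    Nia black
    Cal→Kai: Kai black — skip
  Cal black
  Dee→Max: Max black — skip
  Jon gray
    Jon→Max: Max black — skip
    Jon→Omar: Omar black — skip
  Jon black
Dee black
Ben gray
  Ben→Nia: Nia black — skip
  Ben→Eli: Eli black — skip
Ben black
Gus gray
  Gus→Eli: Eli black — skip
  Gus→Omar: Omar black — skip
  Gus→Ben: Ben black — skip
  Gus→Jon: Jon black — skip
Gus black
Ava gray
  Ava→Dee: Dee black — skip
  Ava→Nia: Nia black — skip
  Ava→Gus: Gus black — skip
  Ava→Omar: Omar black — skip
Ava black
Every edge goes to a white or black vertex — no back edge, so the graph is acyclic.

No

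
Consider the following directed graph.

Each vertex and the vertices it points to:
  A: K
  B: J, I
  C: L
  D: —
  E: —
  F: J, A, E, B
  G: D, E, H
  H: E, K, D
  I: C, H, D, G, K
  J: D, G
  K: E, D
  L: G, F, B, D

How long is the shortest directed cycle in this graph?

4

For each vertex v, BFS finds the shortest path from v back to v.
The shortest such closed walk is B → I → C → L → B, length 4.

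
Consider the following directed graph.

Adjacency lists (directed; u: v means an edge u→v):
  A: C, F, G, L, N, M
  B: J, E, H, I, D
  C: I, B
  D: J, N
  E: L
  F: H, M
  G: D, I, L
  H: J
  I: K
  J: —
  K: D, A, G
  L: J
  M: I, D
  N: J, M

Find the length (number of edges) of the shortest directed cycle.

3

For each vertex v, BFS finds the shortest path from v back to v.
The shortest such closed walk is M → D → N → M, length 3.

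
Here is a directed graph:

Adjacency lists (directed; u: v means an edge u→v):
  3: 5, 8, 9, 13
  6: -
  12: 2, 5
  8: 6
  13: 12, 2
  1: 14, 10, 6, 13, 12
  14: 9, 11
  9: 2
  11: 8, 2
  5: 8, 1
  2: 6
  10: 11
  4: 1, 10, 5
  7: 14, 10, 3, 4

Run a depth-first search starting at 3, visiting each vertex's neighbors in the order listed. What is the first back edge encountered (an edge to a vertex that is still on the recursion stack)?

12->5

DFS from 3 (visiting each vertex's neighbors in the order listed); mark gray on enter, black on exit:
3 gray
  5 gray
    8 gray
      6 gray
      6 black
    8 black
    1 gray
      14 gray
        9 gray
          2 gray
            2→6: 6 black — skip
          2 black
        9 black
        11 gray
          11→8: 8 black — skip
          11→2: 2 black — skip
        11 black
      14 black
      10 gray
        10→11: 11 black — skip
      10 black
      1→6: 6 black — skip
      13 gray
        12 gray
          12→2: 2 black — skip
          12→5: 5 is gray → back edge
First back edge: 12 → 5.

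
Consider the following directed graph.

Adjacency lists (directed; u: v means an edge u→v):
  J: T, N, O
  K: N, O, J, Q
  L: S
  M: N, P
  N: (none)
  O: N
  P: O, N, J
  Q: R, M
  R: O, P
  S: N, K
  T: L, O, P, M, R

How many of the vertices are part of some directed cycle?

9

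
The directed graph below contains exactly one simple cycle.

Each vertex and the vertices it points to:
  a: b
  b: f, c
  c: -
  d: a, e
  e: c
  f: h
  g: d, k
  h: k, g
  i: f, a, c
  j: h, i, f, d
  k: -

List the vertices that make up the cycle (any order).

DFS with gray/black marking from h:
h gray
  k gray
  k black
  g gray
    d gray
      a gray
        b gray
          f gray
            f→h: h is gray → back edge
Back edge closes the cycle h → g → d → a → b → f → h; its vertices are {a, b, d, f, g, h}.

a, b, d, f, g, h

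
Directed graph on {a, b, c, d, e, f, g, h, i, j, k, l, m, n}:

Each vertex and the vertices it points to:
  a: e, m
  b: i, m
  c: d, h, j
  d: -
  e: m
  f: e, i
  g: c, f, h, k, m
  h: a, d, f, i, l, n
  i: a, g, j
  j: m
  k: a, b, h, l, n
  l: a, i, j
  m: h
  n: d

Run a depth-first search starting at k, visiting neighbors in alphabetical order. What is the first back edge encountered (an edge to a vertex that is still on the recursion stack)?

DFS from k (visiting neighbors in alphabetical order); mark gray on enter, black on exit:
k gray
  a gray
    e gray
      m gray
        h gray
          h→a: a is gray → back edge
First back edge: h → a.

h→a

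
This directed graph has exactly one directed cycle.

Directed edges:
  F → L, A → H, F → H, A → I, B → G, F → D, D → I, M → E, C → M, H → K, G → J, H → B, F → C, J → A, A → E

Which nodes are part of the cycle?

DFS with gray/black marking from H:
H gray
  K gray
  K black
  B gray
    G gray
      J gray
        A gray
          A→H: H is gray → back edge
Back edge closes the cycle H → B → G → J → A → H; its vertices are {A, B, G, H, J}.

A, B, G, H, J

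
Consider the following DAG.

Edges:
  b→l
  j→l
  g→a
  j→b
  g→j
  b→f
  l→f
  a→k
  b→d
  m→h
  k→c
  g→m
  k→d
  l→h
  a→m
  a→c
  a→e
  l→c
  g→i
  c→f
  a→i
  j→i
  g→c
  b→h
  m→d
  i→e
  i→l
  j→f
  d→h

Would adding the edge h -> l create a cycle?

Adding h→l creates a cycle iff l can already reach h.
Path from l: l → h.
So l → … → h → l is a cycle.

Yes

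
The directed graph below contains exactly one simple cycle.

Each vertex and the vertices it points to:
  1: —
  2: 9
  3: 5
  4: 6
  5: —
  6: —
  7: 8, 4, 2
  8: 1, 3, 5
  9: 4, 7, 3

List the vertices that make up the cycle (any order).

2, 7, 9

DFS with gray/black marking from 9:
9 gray
  4 gray
    6 gray
    6 black
  4 black
  7 gray
    8 gray
      1 gray
      1 black
      3 gray
        5 gray
        5 black
      3 black
      8→5: 5 black — skip
    8 black
    7→4: 4 black — skip
    2 gray
      2→9: 9 is gray → back edge
Back edge closes the cycle 9 → 7 → 2 → 9; its vertices are {2, 7, 9}.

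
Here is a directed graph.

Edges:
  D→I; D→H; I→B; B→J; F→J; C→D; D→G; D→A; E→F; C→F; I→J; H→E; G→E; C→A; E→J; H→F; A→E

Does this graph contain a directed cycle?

No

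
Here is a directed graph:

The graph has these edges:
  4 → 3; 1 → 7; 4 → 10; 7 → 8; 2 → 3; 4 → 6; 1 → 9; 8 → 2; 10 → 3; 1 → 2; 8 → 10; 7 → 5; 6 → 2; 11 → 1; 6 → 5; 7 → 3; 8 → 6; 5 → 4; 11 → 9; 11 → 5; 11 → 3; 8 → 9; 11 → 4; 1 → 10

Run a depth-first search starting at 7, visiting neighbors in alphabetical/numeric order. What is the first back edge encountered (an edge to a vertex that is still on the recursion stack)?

DFS from 7 (visiting neighbors in alphabetical/numeric order); mark gray on enter, black on exit:
7 gray
  3 gray
  3 black
  5 gray
    4 gray
      4→3: 3 black — skip
      6 gray
        2 gray
          2→3: 3 black — skip
        2 black
        6→5: 5 is gray → back edge
First back edge: 6 → 5.

6->5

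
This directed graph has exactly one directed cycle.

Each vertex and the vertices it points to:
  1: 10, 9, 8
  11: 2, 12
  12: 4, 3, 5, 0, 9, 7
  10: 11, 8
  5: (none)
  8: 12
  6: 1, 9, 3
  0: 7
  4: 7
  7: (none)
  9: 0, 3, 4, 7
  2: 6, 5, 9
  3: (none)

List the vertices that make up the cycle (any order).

DFS with gray/black marking from 1:
1 gray
  10 gray
    11 gray
      2 gray
        6 gray
          6→1: 1 is gray → back edge
Back edge closes the cycle 1 → 10 → 11 → 2 → 6 → 1; its vertices are {1, 2, 6, 10, 11}.

1, 2, 6, 10, 11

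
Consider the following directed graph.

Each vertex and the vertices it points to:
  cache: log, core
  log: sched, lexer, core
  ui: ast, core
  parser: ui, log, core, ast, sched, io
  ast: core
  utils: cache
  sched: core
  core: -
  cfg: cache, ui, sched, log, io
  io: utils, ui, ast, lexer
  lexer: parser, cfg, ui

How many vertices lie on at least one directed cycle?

7

A vertex is on a directed cycle iff it belongs to a strongly connected component of size ≥ 2 (or has a self-loop).
The vertices on cycles are {io, cfg, log, cache, lexer, utils, parser} — 7 in total.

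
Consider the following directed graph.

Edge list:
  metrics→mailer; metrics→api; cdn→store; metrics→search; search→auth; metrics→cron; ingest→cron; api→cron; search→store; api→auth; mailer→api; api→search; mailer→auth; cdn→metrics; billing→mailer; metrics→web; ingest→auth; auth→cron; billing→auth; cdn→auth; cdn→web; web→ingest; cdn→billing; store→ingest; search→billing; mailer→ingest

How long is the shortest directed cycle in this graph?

4

For each vertex v, BFS finds the shortest path from v back to v.
The shortest such closed walk is search → billing → mailer → api → search, length 4.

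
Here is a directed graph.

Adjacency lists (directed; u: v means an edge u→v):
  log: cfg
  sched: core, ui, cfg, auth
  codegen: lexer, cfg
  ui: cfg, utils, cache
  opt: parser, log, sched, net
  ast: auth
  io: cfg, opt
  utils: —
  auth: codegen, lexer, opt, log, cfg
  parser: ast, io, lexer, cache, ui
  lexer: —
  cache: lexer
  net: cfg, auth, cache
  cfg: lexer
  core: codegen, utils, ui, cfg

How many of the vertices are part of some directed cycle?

A vertex is on a directed cycle iff it belongs to a strongly connected component of size ≥ 2 (or has a self-loop).
The vertices on cycles are {io, ast, net, opt, auth, sched, parser} — 7 in total.

7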